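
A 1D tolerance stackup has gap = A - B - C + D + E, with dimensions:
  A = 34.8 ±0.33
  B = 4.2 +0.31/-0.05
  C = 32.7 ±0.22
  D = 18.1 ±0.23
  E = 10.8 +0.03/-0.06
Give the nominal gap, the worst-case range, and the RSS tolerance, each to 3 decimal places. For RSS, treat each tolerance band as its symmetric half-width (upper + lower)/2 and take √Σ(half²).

nominal=26.800 wc=[25.650,27.660] rss=0.495

Stack each dimension's contribution:
  +A: nom +34.800 → Σnom=34.800; wc +0.330/-0.330 → slack +0.330/-0.330; half-tol=0.330, Σhalf²=0.108900
  -B: nom -4.200 → Σnom=30.600; wc +0.050/-0.310 → slack +0.380/-0.640; half-tol=0.180, Σhalf²=0.141300
  -C: nom -32.700 → Σnom=-2.100; wc +0.220/-0.220 → slack +0.600/-0.860; half-tol=0.220, Σhalf²=0.189700
  +D: nom +18.100 → Σnom=16.000; wc +0.230/-0.230 → slack +0.830/-1.090; half-tol=0.230, Σhalf²=0.242600
  +E: nom +10.800 → Σnom=26.800; wc +0.030/-0.060 → slack +0.860/-1.150; half-tol=0.045, Σhalf²=0.244625
Nominal = 26.800. Worst-case = [26.800 - 1.150, 26.800 + 0.860] = [25.650, 27.660]. RSS = √0.244625 = 0.495.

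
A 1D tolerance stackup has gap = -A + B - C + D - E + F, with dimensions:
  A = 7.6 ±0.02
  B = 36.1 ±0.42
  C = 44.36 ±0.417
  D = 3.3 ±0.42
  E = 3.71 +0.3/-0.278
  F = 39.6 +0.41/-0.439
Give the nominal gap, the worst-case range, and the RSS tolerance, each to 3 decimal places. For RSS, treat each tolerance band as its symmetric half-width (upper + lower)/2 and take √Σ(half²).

Stack each dimension's contribution:
  -A: nom -7.600 → Σnom=-7.600; wc +0.020/-0.020 → slack +0.020/-0.020; half-tol=0.020, Σhalf²=0.000400
  +B: nom +36.100 → Σnom=28.500; wc +0.420/-0.420 → slack +0.440/-0.440; half-tol=0.420, Σhalf²=0.176800
  -C: nom -44.360 → Σnom=-15.860; wc +0.417/-0.417 → slack +0.857/-0.857; half-tol=0.417, Σhalf²=0.350689
  +D: nom +3.300 → Σnom=-12.560; wc +0.420/-0.420 → slack +1.277/-1.277; half-tol=0.420, Σhalf²=0.527089
  -E: nom -3.710 → Σnom=-16.270; wc +0.278/-0.300 → slack +1.555/-1.577; half-tol=0.289, Σhalf²=0.610610
  +F: nom +39.600 → Σnom=23.330; wc +0.410/-0.439 → slack +1.965/-2.016; half-tol=0.424, Σhalf²=0.790810
Nominal = 23.330. Worst-case = [23.330 - 2.016, 23.330 + 1.965] = [21.314, 25.295]. RSS = √0.790810 = 0.889.

nominal=23.330 wc=[21.314,25.295] rss=0.889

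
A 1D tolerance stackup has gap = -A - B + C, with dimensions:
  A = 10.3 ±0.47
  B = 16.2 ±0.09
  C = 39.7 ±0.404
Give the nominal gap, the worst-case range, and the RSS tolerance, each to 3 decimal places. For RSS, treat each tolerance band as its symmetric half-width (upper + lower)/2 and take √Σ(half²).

nominal=13.200 wc=[12.236,14.164] rss=0.626

Stack each dimension's contribution:
  -A: nom -10.300 → Σnom=-10.300; wc +0.470/-0.470 → slack +0.470/-0.470; half-tol=0.470, Σhalf²=0.220900
  -B: nom -16.200 → Σnom=-26.500; wc +0.090/-0.090 → slack +0.560/-0.560; half-tol=0.090, Σhalf²=0.229000
  +C: nom +39.700 → Σnom=13.200; wc +0.404/-0.404 → slack +0.964/-0.964; half-tol=0.404, Σhalf²=0.392216
Nominal = 13.200. Worst-case = [13.200 - 0.964, 13.200 + 0.964] = [12.236, 14.164]. RSS = √0.392216 = 0.626.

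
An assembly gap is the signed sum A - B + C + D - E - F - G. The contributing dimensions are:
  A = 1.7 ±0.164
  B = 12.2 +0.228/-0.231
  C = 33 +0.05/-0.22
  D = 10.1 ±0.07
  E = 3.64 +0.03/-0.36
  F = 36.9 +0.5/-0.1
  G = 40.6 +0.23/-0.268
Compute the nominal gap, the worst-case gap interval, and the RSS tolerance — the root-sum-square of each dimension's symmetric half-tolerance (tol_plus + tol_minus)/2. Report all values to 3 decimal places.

Stack each dimension's contribution:
  +A: nom +1.700 → Σnom=1.700; wc +0.164/-0.164 → slack +0.164/-0.164; half-tol=0.164, Σhalf²=0.026896
  -B: nom -12.200 → Σnom=-10.500; wc +0.231/-0.228 → slack +0.395/-0.392; half-tol=0.230, Σhalf²=0.079566
  +C: nom +33.000 → Σnom=22.500; wc +0.050/-0.220 → slack +0.445/-0.612; half-tol=0.135, Σhalf²=0.097791
  +D: nom +10.100 → Σnom=32.600; wc +0.070/-0.070 → slack +0.515/-0.682; half-tol=0.070, Σhalf²=0.102691
  -E: nom -3.640 → Σnom=28.960; wc +0.360/-0.030 → slack +0.875/-0.712; half-tol=0.195, Σhalf²=0.140716
  -F: nom -36.900 → Σnom=-7.940; wc +0.100/-0.500 → slack +0.975/-1.212; half-tol=0.300, Σhalf²=0.230716
  -G: nom -40.600 → Σnom=-48.540; wc +0.268/-0.230 → slack +1.243/-1.442; half-tol=0.249, Σhalf²=0.292717
Nominal = -48.540. Worst-case = [-48.540 - 1.442, -48.540 + 1.243] = [-49.982, -47.297]. RSS = √0.292717 = 0.541.

nominal=-48.540 wc=[-49.982,-47.297] rss=0.541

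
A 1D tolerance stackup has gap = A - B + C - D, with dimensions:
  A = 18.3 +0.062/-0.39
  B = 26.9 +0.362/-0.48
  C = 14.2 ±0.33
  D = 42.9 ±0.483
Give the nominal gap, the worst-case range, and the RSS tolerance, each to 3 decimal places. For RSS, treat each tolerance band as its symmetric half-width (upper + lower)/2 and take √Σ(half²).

Stack each dimension's contribution:
  +A: nom +18.300 → Σnom=18.300; wc +0.062/-0.390 → slack +0.062/-0.390; half-tol=0.226, Σhalf²=0.051076
  -B: nom -26.900 → Σnom=-8.600; wc +0.480/-0.362 → slack +0.542/-0.752; half-tol=0.421, Σhalf²=0.228317
  +C: nom +14.200 → Σnom=5.600; wc +0.330/-0.330 → slack +0.872/-1.082; half-tol=0.330, Σhalf²=0.337217
  -D: nom -42.900 → Σnom=-37.300; wc +0.483/-0.483 → slack +1.355/-1.565; half-tol=0.483, Σhalf²=0.570506
Nominal = -37.300. Worst-case = [-37.300 - 1.565, -37.300 + 1.355] = [-38.865, -35.945]. RSS = √0.570506 = 0.755.

nominal=-37.300 wc=[-38.865,-35.945] rss=0.755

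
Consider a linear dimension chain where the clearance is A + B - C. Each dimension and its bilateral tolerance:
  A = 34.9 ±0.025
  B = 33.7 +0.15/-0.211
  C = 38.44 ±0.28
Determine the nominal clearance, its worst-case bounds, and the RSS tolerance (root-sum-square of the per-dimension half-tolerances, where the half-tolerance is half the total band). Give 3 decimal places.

Stack each dimension's contribution:
  +A: nom +34.900 → Σnom=34.900; wc +0.025/-0.025 → slack +0.025/-0.025; half-tol=0.025, Σhalf²=0.000625
  +B: nom +33.700 → Σnom=68.600; wc +0.150/-0.211 → slack +0.175/-0.236; half-tol=0.180, Σhalf²=0.033205
  -C: nom -38.440 → Σnom=30.160; wc +0.280/-0.280 → slack +0.455/-0.516; half-tol=0.280, Σhalf²=0.111605
Nominal = 30.160. Worst-case = [30.160 - 0.516, 30.160 + 0.455] = [29.644, 30.615]. RSS = √0.111605 = 0.334.

nominal=30.160 wc=[29.644,30.615] rss=0.334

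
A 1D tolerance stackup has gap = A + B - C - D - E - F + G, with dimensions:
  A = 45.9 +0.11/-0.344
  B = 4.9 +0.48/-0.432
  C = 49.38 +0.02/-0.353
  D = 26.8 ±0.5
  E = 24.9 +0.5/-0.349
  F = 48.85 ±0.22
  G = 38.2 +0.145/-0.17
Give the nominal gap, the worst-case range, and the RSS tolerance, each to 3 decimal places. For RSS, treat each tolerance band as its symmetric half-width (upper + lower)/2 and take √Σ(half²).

Stack each dimension's contribution:
  +A: nom +45.900 → Σnom=45.900; wc +0.110/-0.344 → slack +0.110/-0.344; half-tol=0.227, Σhalf²=0.051529
  +B: nom +4.900 → Σnom=50.800; wc +0.480/-0.432 → slack +0.590/-0.776; half-tol=0.456, Σhalf²=0.259465
  -C: nom -49.380 → Σnom=1.420; wc +0.353/-0.020 → slack +0.943/-0.796; half-tol=0.186, Σhalf²=0.294247
  -D: nom -26.800 → Σnom=-25.380; wc +0.500/-0.500 → slack +1.443/-1.296; half-tol=0.500, Σhalf²=0.544247
  -E: nom -24.900 → Σnom=-50.280; wc +0.349/-0.500 → slack +1.792/-1.796; half-tol=0.424, Σhalf²=0.724447
  -F: nom -48.850 → Σnom=-99.130; wc +0.220/-0.220 → slack +2.012/-2.016; half-tol=0.220, Σhalf²=0.772847
  +G: nom +38.200 → Σnom=-60.930; wc +0.145/-0.170 → slack +2.157/-2.186; half-tol=0.158, Σhalf²=0.797654
Nominal = -60.930. Worst-case = [-60.930 - 2.186, -60.930 + 2.157] = [-63.116, -58.773]. RSS = √0.797654 = 0.893.

nominal=-60.930 wc=[-63.116,-58.773] rss=0.893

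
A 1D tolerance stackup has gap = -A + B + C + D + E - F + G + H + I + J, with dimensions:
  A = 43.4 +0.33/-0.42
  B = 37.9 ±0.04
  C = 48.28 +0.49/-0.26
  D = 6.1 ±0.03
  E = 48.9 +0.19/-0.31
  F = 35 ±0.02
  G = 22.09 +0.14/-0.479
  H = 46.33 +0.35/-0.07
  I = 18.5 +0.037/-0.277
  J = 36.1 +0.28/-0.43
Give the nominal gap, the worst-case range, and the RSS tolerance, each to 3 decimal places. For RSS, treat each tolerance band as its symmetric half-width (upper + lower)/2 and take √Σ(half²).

nominal=185.800 wc=[183.554,187.797] rss=0.798

Stack each dimension's contribution:
  -A: nom -43.400 → Σnom=-43.400; wc +0.420/-0.330 → slack +0.420/-0.330; half-tol=0.375, Σhalf²=0.140625
  +B: nom +37.900 → Σnom=-5.500; wc +0.040/-0.040 → slack +0.460/-0.370; half-tol=0.040, Σhalf²=0.142225
  +C: nom +48.280 → Σnom=42.780; wc +0.490/-0.260 → slack +0.950/-0.630; half-tol=0.375, Σhalf²=0.282850
  +D: nom +6.100 → Σnom=48.880; wc +0.030/-0.030 → slack +0.980/-0.660; half-tol=0.030, Σhalf²=0.283750
  +E: nom +48.900 → Σnom=97.780; wc +0.190/-0.310 → slack +1.170/-0.970; half-tol=0.250, Σhalf²=0.346250
  -F: nom -35.000 → Σnom=62.780; wc +0.020/-0.020 → slack +1.190/-0.990; half-tol=0.020, Σhalf²=0.346650
  +G: nom +22.090 → Σnom=84.870; wc +0.140/-0.479 → slack +1.330/-1.469; half-tol=0.309, Σhalf²=0.442440
  +H: nom +46.330 → Σnom=131.200; wc +0.350/-0.070 → slack +1.680/-1.539; half-tol=0.210, Σhalf²=0.486540
  +I: nom +18.500 → Σnom=149.700; wc +0.037/-0.277 → slack +1.717/-1.816; half-tol=0.157, Σhalf²=0.511189
  +J: nom +36.100 → Σnom=185.800; wc +0.280/-0.430 → slack +1.997/-2.246; half-tol=0.355, Σhalf²=0.637214
Nominal = 185.800. Worst-case = [185.800 - 2.246, 185.800 + 1.997] = [183.554, 187.797]. RSS = √0.637214 = 0.798.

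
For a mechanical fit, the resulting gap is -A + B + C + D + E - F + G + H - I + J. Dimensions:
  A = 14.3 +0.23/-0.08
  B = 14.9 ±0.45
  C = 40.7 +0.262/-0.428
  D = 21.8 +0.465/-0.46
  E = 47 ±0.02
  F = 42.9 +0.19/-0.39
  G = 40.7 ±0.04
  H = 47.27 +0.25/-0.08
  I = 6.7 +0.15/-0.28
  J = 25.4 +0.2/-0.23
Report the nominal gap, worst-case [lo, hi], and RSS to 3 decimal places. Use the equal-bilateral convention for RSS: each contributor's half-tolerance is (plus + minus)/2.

nominal=173.870 wc=[171.592,176.307] rss=0.875

Stack each dimension's contribution:
  -A: nom -14.300 → Σnom=-14.300; wc +0.080/-0.230 → slack +0.080/-0.230; half-tol=0.155, Σhalf²=0.024025
  +B: nom +14.900 → Σnom=0.600; wc +0.450/-0.450 → slack +0.530/-0.680; half-tol=0.450, Σhalf²=0.226525
  +C: nom +40.700 → Σnom=41.300; wc +0.262/-0.428 → slack +0.792/-1.108; half-tol=0.345, Σhalf²=0.345550
  +D: nom +21.800 → Σnom=63.100; wc +0.465/-0.460 → slack +1.257/-1.568; half-tol=0.463, Σhalf²=0.559456
  +E: nom +47.000 → Σnom=110.100; wc +0.020/-0.020 → slack +1.277/-1.588; half-tol=0.020, Σhalf²=0.559856
  -F: nom -42.900 → Σnom=67.200; wc +0.390/-0.190 → slack +1.667/-1.778; half-tol=0.290, Σhalf²=0.643956
  +G: nom +40.700 → Σnom=107.900; wc +0.040/-0.040 → slack +1.707/-1.818; half-tol=0.040, Σhalf²=0.645556
  +H: nom +47.270 → Σnom=155.170; wc +0.250/-0.080 → slack +1.957/-1.898; half-tol=0.165, Σhalf²=0.672781
  -I: nom -6.700 → Σnom=148.470; wc +0.280/-0.150 → slack +2.237/-2.048; half-tol=0.215, Σhalf²=0.719006
  +J: nom +25.400 → Σnom=173.870; wc +0.200/-0.230 → slack +2.437/-2.278; half-tol=0.215, Σhalf²=0.765231
Nominal = 173.870. Worst-case = [173.870 - 2.278, 173.870 + 2.437] = [171.592, 176.307]. RSS = √0.765231 = 0.875.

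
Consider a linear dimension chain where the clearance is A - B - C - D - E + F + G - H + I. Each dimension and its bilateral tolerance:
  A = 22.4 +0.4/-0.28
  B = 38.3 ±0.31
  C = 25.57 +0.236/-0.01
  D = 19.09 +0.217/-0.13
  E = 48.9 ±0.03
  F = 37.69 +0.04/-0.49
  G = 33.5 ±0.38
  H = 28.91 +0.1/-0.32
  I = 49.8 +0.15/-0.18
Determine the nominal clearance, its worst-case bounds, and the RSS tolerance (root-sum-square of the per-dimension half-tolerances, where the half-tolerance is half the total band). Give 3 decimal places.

nominal=-17.380 wc=[-19.603,-15.610] rss=0.737

Stack each dimension's contribution:
  +A: nom +22.400 → Σnom=22.400; wc +0.400/-0.280 → slack +0.400/-0.280; half-tol=0.340, Σhalf²=0.115600
  -B: nom -38.300 → Σnom=-15.900; wc +0.310/-0.310 → slack +0.710/-0.590; half-tol=0.310, Σhalf²=0.211700
  -C: nom -25.570 → Σnom=-41.470; wc +0.010/-0.236 → slack +0.720/-0.826; half-tol=0.123, Σhalf²=0.226829
  -D: nom -19.090 → Σnom=-60.560; wc +0.130/-0.217 → slack +0.850/-1.043; half-tol=0.173, Σhalf²=0.256931
  -E: nom -48.900 → Σnom=-109.460; wc +0.030/-0.030 → slack +0.880/-1.073; half-tol=0.030, Σhalf²=0.257831
  +F: nom +37.690 → Σnom=-71.770; wc +0.040/-0.490 → slack +0.920/-1.563; half-tol=0.265, Σhalf²=0.328056
  +G: nom +33.500 → Σnom=-38.270; wc +0.380/-0.380 → slack +1.300/-1.943; half-tol=0.380, Σhalf²=0.472456
  -H: nom -28.910 → Σnom=-67.180; wc +0.320/-0.100 → slack +1.620/-2.043; half-tol=0.210, Σhalf²=0.516556
  +I: nom +49.800 → Σnom=-17.380; wc +0.150/-0.180 → slack +1.770/-2.223; half-tol=0.165, Σhalf²=0.543781
Nominal = -17.380. Worst-case = [-17.380 - 2.223, -17.380 + 1.770] = [-19.603, -15.610]. RSS = √0.543781 = 0.737.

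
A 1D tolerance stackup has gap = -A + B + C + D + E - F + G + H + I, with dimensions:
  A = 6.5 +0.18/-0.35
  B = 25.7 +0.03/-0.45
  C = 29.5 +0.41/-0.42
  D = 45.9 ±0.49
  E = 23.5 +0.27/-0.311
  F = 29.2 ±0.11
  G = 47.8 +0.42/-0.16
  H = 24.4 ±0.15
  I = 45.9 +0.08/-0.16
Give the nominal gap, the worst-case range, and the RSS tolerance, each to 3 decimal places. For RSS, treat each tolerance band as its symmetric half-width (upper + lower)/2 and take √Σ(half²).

nominal=207.000 wc=[204.569,209.310] rss=0.870

Stack each dimension's contribution:
  -A: nom -6.500 → Σnom=-6.500; wc +0.350/-0.180 → slack +0.350/-0.180; half-tol=0.265, Σhalf²=0.070225
  +B: nom +25.700 → Σnom=19.200; wc +0.030/-0.450 → slack +0.380/-0.630; half-tol=0.240, Σhalf²=0.127825
  +C: nom +29.500 → Σnom=48.700; wc +0.410/-0.420 → slack +0.790/-1.050; half-tol=0.415, Σhalf²=0.300050
  +D: nom +45.900 → Σnom=94.600; wc +0.490/-0.490 → slack +1.280/-1.540; half-tol=0.490, Σhalf²=0.540150
  +E: nom +23.500 → Σnom=118.100; wc +0.270/-0.311 → slack +1.550/-1.851; half-tol=0.290, Σhalf²=0.624540
  -F: nom -29.200 → Σnom=88.900; wc +0.110/-0.110 → slack +1.660/-1.961; half-tol=0.110, Σhalf²=0.636640
  +G: nom +47.800 → Σnom=136.700; wc +0.420/-0.160 → slack +2.080/-2.121; half-tol=0.290, Σhalf²=0.720740
  +H: nom +24.400 → Σnom=161.100; wc +0.150/-0.150 → slack +2.230/-2.271; half-tol=0.150, Σhalf²=0.743240
  +I: nom +45.900 → Σnom=207.000; wc +0.080/-0.160 → slack +2.310/-2.431; half-tol=0.120, Σhalf²=0.757640
Nominal = 207.000. Worst-case = [207.000 - 2.431, 207.000 + 2.310] = [204.569, 209.310]. RSS = √0.757640 = 0.870.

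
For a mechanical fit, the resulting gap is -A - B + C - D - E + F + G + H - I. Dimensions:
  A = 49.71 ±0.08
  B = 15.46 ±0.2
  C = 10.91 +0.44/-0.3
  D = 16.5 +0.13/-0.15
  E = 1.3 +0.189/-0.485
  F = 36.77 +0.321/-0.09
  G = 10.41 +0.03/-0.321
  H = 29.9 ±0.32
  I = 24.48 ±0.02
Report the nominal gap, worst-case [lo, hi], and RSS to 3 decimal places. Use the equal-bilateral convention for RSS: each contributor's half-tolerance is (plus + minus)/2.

Stack each dimension's contribution:
  -A: nom -49.710 → Σnom=-49.710; wc +0.080/-0.080 → slack +0.080/-0.080; half-tol=0.080, Σhalf²=0.006400
  -B: nom -15.460 → Σnom=-65.170; wc +0.200/-0.200 → slack +0.280/-0.280; half-tol=0.200, Σhalf²=0.046400
  +C: nom +10.910 → Σnom=-54.260; wc +0.440/-0.300 → slack +0.720/-0.580; half-tol=0.370, Σhalf²=0.183300
  -D: nom -16.500 → Σnom=-70.760; wc +0.150/-0.130 → slack +0.870/-0.710; half-tol=0.140, Σhalf²=0.202900
  -E: nom -1.300 → Σnom=-72.060; wc +0.485/-0.189 → slack +1.355/-0.899; half-tol=0.337, Σhalf²=0.316469
  +F: nom +36.770 → Σnom=-35.290; wc +0.321/-0.090 → slack +1.676/-0.989; half-tol=0.206, Σhalf²=0.358699
  +G: nom +10.410 → Σnom=-24.880; wc +0.030/-0.321 → slack +1.706/-1.310; half-tol=0.175, Σhalf²=0.389499
  +H: nom +29.900 → Σnom=5.020; wc +0.320/-0.320 → slack +2.026/-1.630; half-tol=0.320, Σhalf²=0.491899
  -I: nom -24.480 → Σnom=-19.460; wc +0.020/-0.020 → slack +2.046/-1.650; half-tol=0.020, Σhalf²=0.492300
Nominal = -19.460. Worst-case = [-19.460 - 1.650, -19.460 + 2.046] = [-21.110, -17.414]. RSS = √0.492300 = 0.702.

nominal=-19.460 wc=[-21.110,-17.414] rss=0.702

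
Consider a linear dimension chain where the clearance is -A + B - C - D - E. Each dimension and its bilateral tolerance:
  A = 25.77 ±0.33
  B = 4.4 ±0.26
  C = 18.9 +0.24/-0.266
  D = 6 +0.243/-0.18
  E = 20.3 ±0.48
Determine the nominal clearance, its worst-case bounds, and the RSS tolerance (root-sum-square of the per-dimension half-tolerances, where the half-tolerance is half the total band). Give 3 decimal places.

nominal=-66.570 wc=[-68.123,-65.054] rss=0.718

Stack each dimension's contribution:
  -A: nom -25.770 → Σnom=-25.770; wc +0.330/-0.330 → slack +0.330/-0.330; half-tol=0.330, Σhalf²=0.108900
  +B: nom +4.400 → Σnom=-21.370; wc +0.260/-0.260 → slack +0.590/-0.590; half-tol=0.260, Σhalf²=0.176500
  -C: nom -18.900 → Σnom=-40.270; wc +0.266/-0.240 → slack +0.856/-0.830; half-tol=0.253, Σhalf²=0.240509
  -D: nom -6.000 → Σnom=-46.270; wc +0.180/-0.243 → slack +1.036/-1.073; half-tol=0.211, Σhalf²=0.285241
  -E: nom -20.300 → Σnom=-66.570; wc +0.480/-0.480 → slack +1.516/-1.553; half-tol=0.480, Σhalf²=0.515641
Nominal = -66.570. Worst-case = [-66.570 - 1.553, -66.570 + 1.516] = [-68.123, -65.054]. RSS = √0.515641 = 0.718.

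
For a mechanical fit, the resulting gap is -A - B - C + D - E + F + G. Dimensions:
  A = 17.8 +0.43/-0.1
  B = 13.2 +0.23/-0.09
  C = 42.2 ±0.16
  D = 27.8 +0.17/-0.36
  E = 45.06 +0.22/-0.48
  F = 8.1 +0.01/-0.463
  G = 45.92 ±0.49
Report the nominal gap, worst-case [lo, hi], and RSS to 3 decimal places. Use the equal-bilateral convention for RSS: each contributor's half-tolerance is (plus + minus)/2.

nominal=-36.440 wc=[-38.793,-34.940] rss=0.781

Stack each dimension's contribution:
  -A: nom -17.800 → Σnom=-17.800; wc +0.100/-0.430 → slack +0.100/-0.430; half-tol=0.265, Σhalf²=0.070225
  -B: nom -13.200 → Σnom=-31.000; wc +0.090/-0.230 → slack +0.190/-0.660; half-tol=0.160, Σhalf²=0.095825
  -C: nom -42.200 → Σnom=-73.200; wc +0.160/-0.160 → slack +0.350/-0.820; half-tol=0.160, Σhalf²=0.121425
  +D: nom +27.800 → Σnom=-45.400; wc +0.170/-0.360 → slack +0.520/-1.180; half-tol=0.265, Σhalf²=0.191650
  -E: nom -45.060 → Σnom=-90.460; wc +0.480/-0.220 → slack +1.000/-1.400; half-tol=0.350, Σhalf²=0.314150
  +F: nom +8.100 → Σnom=-82.360; wc +0.010/-0.463 → slack +1.010/-1.863; half-tol=0.237, Σhalf²=0.370082
  +G: nom +45.920 → Σnom=-36.440; wc +0.490/-0.490 → slack +1.500/-2.353; half-tol=0.490, Σhalf²=0.610182
Nominal = -36.440. Worst-case = [-36.440 - 2.353, -36.440 + 1.500] = [-38.793, -34.940]. RSS = √0.610182 = 0.781.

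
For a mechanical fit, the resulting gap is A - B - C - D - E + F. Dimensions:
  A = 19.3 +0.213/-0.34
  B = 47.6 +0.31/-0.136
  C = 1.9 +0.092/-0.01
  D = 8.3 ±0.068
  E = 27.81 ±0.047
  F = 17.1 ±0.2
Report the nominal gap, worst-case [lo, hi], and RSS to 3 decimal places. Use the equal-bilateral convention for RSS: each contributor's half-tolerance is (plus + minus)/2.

Stack each dimension's contribution:
  +A: nom +19.300 → Σnom=19.300; wc +0.213/-0.340 → slack +0.213/-0.340; half-tol=0.277, Σhalf²=0.076452
  -B: nom -47.600 → Σnom=-28.300; wc +0.136/-0.310 → slack +0.349/-0.650; half-tol=0.223, Σhalf²=0.126181
  -C: nom -1.900 → Σnom=-30.200; wc +0.010/-0.092 → slack +0.359/-0.742; half-tol=0.051, Σhalf²=0.128782
  -D: nom -8.300 → Σnom=-38.500; wc +0.068/-0.068 → slack +0.427/-0.810; half-tol=0.068, Σhalf²=0.133406
  -E: nom -27.810 → Σnom=-66.310; wc +0.047/-0.047 → slack +0.474/-0.857; half-tol=0.047, Σhalf²=0.135615
  +F: nom +17.100 → Σnom=-49.210; wc +0.200/-0.200 → slack +0.674/-1.057; half-tol=0.200, Σhalf²=0.175615
Nominal = -49.210. Worst-case = [-49.210 - 1.057, -49.210 + 0.674] = [-50.267, -48.536]. RSS = √0.175615 = 0.419.

nominal=-49.210 wc=[-50.267,-48.536] rss=0.419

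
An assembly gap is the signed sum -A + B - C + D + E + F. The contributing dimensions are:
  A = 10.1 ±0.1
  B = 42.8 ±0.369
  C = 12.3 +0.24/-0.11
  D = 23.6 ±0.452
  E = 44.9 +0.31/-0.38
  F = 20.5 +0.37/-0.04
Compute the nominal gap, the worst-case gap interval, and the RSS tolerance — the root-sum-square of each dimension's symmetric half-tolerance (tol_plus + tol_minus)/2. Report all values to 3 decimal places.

Stack each dimension's contribution:
  -A: nom -10.100 → Σnom=-10.100; wc +0.100/-0.100 → slack +0.100/-0.100; half-tol=0.100, Σhalf²=0.010000
  +B: nom +42.800 → Σnom=32.700; wc +0.369/-0.369 → slack +0.469/-0.469; half-tol=0.369, Σhalf²=0.146161
  -C: nom -12.300 → Σnom=20.400; wc +0.110/-0.240 → slack +0.579/-0.709; half-tol=0.175, Σhalf²=0.176786
  +D: nom +23.600 → Σnom=44.000; wc +0.452/-0.452 → slack +1.031/-1.161; half-tol=0.452, Σhalf²=0.381090
  +E: nom +44.900 → Σnom=88.900; wc +0.310/-0.380 → slack +1.341/-1.541; half-tol=0.345, Σhalf²=0.500115
  +F: nom +20.500 → Σnom=109.400; wc +0.370/-0.040 → slack +1.711/-1.581; half-tol=0.205, Σhalf²=0.542140
Nominal = 109.400. Worst-case = [109.400 - 1.581, 109.400 + 1.711] = [107.819, 111.111]. RSS = √0.542140 = 0.736.

nominal=109.400 wc=[107.819,111.111] rss=0.736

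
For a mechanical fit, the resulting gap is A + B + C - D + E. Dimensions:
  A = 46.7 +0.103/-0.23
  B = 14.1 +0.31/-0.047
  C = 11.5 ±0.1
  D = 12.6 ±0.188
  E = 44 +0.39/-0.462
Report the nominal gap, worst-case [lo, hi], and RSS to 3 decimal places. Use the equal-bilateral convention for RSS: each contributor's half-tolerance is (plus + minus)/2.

nominal=103.700 wc=[102.673,104.791] rss=0.535

Stack each dimension's contribution:
  +A: nom +46.700 → Σnom=46.700; wc +0.103/-0.230 → slack +0.103/-0.230; half-tol=0.167, Σhalf²=0.027722
  +B: nom +14.100 → Σnom=60.800; wc +0.310/-0.047 → slack +0.413/-0.277; half-tol=0.178, Σhalf²=0.059584
  +C: nom +11.500 → Σnom=72.300; wc +0.100/-0.100 → slack +0.513/-0.377; half-tol=0.100, Σhalf²=0.069584
  -D: nom -12.600 → Σnom=59.700; wc +0.188/-0.188 → slack +0.701/-0.565; half-tol=0.188, Σhalf²=0.104928
  +E: nom +44.000 → Σnom=103.700; wc +0.390/-0.462 → slack +1.091/-1.027; half-tol=0.426, Σhalf²=0.286405
Nominal = 103.700. Worst-case = [103.700 - 1.027, 103.700 + 1.091] = [102.673, 104.791]. RSS = √0.286405 = 0.535.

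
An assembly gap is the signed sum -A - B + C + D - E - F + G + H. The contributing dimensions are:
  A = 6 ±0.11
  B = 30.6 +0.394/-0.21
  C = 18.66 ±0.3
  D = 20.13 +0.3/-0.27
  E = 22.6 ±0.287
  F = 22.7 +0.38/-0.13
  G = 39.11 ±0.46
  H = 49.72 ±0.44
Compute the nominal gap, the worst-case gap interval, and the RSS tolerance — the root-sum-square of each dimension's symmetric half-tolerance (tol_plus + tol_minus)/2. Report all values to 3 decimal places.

nominal=45.720 wc=[43.079,47.957] rss=0.909

Stack each dimension's contribution:
  -A: nom -6.000 → Σnom=-6.000; wc +0.110/-0.110 → slack +0.110/-0.110; half-tol=0.110, Σhalf²=0.012100
  -B: nom -30.600 → Σnom=-36.600; wc +0.210/-0.394 → slack +0.320/-0.504; half-tol=0.302, Σhalf²=0.103304
  +C: nom +18.660 → Σnom=-17.940; wc +0.300/-0.300 → slack +0.620/-0.804; half-tol=0.300, Σhalf²=0.193304
  +D: nom +20.130 → Σnom=2.190; wc +0.300/-0.270 → slack +0.920/-1.074; half-tol=0.285, Σhalf²=0.274529
  -E: nom -22.600 → Σnom=-20.410; wc +0.287/-0.287 → slack +1.207/-1.361; half-tol=0.287, Σhalf²=0.356898
  -F: nom -22.700 → Σnom=-43.110; wc +0.130/-0.380 → slack +1.337/-1.741; half-tol=0.255, Σhalf²=0.421923
  +G: nom +39.110 → Σnom=-4.000; wc +0.460/-0.460 → slack +1.797/-2.201; half-tol=0.460, Σhalf²=0.633523
  +H: nom +49.720 → Σnom=45.720; wc +0.440/-0.440 → slack +2.237/-2.641; half-tol=0.440, Σhalf²=0.827123
Nominal = 45.720. Worst-case = [45.720 - 2.641, 45.720 + 2.237] = [43.079, 47.957]. RSS = √0.827123 = 0.909.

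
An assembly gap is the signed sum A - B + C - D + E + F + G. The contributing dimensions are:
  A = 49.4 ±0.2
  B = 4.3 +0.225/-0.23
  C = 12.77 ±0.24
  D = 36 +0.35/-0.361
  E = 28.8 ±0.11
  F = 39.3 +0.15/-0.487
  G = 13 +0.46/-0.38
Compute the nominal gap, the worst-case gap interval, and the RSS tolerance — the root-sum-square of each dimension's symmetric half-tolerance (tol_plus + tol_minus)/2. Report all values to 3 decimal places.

Stack each dimension's contribution:
  +A: nom +49.400 → Σnom=49.400; wc +0.200/-0.200 → slack +0.200/-0.200; half-tol=0.200, Σhalf²=0.040000
  -B: nom -4.300 → Σnom=45.100; wc +0.230/-0.225 → slack +0.430/-0.425; half-tol=0.228, Σhalf²=0.091756
  +C: nom +12.770 → Σnom=57.870; wc +0.240/-0.240 → slack +0.670/-0.665; half-tol=0.240, Σhalf²=0.149356
  -D: nom -36.000 → Σnom=21.870; wc +0.361/-0.350 → slack +1.031/-1.015; half-tol=0.355, Σhalf²=0.275737
  +E: nom +28.800 → Σnom=50.670; wc +0.110/-0.110 → slack +1.141/-1.125; half-tol=0.110, Σhalf²=0.287837
  +F: nom +39.300 → Σnom=89.970; wc +0.150/-0.487 → slack +1.291/-1.612; half-tol=0.319, Σhalf²=0.389279
  +G: nom +13.000 → Σnom=102.970; wc +0.460/-0.380 → slack +1.751/-1.992; half-tol=0.420, Σhalf²=0.565679
Nominal = 102.970. Worst-case = [102.970 - 1.992, 102.970 + 1.751] = [100.978, 104.721]. RSS = √0.565679 = 0.752.

nominal=102.970 wc=[100.978,104.721] rss=0.752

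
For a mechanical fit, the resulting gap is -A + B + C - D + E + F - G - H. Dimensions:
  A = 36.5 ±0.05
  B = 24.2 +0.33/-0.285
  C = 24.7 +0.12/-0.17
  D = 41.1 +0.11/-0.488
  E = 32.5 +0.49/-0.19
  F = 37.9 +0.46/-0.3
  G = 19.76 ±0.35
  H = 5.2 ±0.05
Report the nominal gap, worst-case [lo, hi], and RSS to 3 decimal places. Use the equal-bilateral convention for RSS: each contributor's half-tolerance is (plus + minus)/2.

Stack each dimension's contribution:
  -A: nom -36.500 → Σnom=-36.500; wc +0.050/-0.050 → slack +0.050/-0.050; half-tol=0.050, Σhalf²=0.002500
  +B: nom +24.200 → Σnom=-12.300; wc +0.330/-0.285 → slack +0.380/-0.335; half-tol=0.307, Σhalf²=0.097056
  +C: nom +24.700 → Σnom=12.400; wc +0.120/-0.170 → slack +0.500/-0.505; half-tol=0.145, Σhalf²=0.118081
  -D: nom -41.100 → Σnom=-28.700; wc +0.488/-0.110 → slack +0.988/-0.615; half-tol=0.299, Σhalf²=0.207482
  +E: nom +32.500 → Σnom=3.800; wc +0.490/-0.190 → slack +1.478/-0.805; half-tol=0.340, Σhalf²=0.323082
  +F: nom +37.900 → Σnom=41.700; wc +0.460/-0.300 → slack +1.938/-1.105; half-tol=0.380, Σhalf²=0.467482
  -G: nom -19.760 → Σnom=21.940; wc +0.350/-0.350 → slack +2.288/-1.455; half-tol=0.350, Σhalf²=0.589982
  -H: nom -5.200 → Σnom=16.740; wc +0.050/-0.050 → slack +2.338/-1.505; half-tol=0.050, Σhalf²=0.592482
Nominal = 16.740. Worst-case = [16.740 - 1.505, 16.740 + 2.338] = [15.235, 19.078]. RSS = √0.592482 = 0.770.

nominal=16.740 wc=[15.235,19.078] rss=0.770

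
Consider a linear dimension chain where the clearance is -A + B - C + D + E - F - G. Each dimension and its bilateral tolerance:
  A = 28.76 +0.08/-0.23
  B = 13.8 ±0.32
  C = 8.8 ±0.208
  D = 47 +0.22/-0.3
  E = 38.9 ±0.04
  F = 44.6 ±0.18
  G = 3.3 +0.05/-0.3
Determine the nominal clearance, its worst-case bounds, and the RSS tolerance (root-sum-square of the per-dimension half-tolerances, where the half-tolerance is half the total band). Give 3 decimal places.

Stack each dimension's contribution:
  -A: nom -28.760 → Σnom=-28.760; wc +0.230/-0.080 → slack +0.230/-0.080; half-tol=0.155, Σhalf²=0.024025
  +B: nom +13.800 → Σnom=-14.960; wc +0.320/-0.320 → slack +0.550/-0.400; half-tol=0.320, Σhalf²=0.126425
  -C: nom -8.800 → Σnom=-23.760; wc +0.208/-0.208 → slack +0.758/-0.608; half-tol=0.208, Σhalf²=0.169689
  +D: nom +47.000 → Σnom=23.240; wc +0.220/-0.300 → slack +0.978/-0.908; half-tol=0.260, Σhalf²=0.237289
  +E: nom +38.900 → Σnom=62.140; wc +0.040/-0.040 → slack +1.018/-0.948; half-tol=0.040, Σhalf²=0.238889
  -F: nom -44.600 → Σnom=17.540; wc +0.180/-0.180 → slack +1.198/-1.128; half-tol=0.180, Σhalf²=0.271289
  -G: nom -3.300 → Σnom=14.240; wc +0.300/-0.050 → slack +1.498/-1.178; half-tol=0.175, Σhalf²=0.301914
Nominal = 14.240. Worst-case = [14.240 - 1.178, 14.240 + 1.498] = [13.062, 15.738]. RSS = √0.301914 = 0.549.

nominal=14.240 wc=[13.062,15.738] rss=0.549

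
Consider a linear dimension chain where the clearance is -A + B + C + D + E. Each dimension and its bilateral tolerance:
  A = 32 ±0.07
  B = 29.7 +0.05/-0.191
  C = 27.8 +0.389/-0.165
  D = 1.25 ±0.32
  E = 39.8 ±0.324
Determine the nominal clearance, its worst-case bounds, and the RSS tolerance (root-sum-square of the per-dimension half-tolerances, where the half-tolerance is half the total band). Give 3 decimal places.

nominal=66.550 wc=[65.480,67.703] rss=0.551

Stack each dimension's contribution:
  -A: nom -32.000 → Σnom=-32.000; wc +0.070/-0.070 → slack +0.070/-0.070; half-tol=0.070, Σhalf²=0.004900
  +B: nom +29.700 → Σnom=-2.300; wc +0.050/-0.191 → slack +0.120/-0.261; half-tol=0.120, Σhalf²=0.019420
  +C: nom +27.800 → Σnom=25.500; wc +0.389/-0.165 → slack +0.509/-0.426; half-tol=0.277, Σhalf²=0.096149
  +D: nom +1.250 → Σnom=26.750; wc +0.320/-0.320 → slack +0.829/-0.746; half-tol=0.320, Σhalf²=0.198549
  +E: nom +39.800 → Σnom=66.550; wc +0.324/-0.324 → slack +1.153/-1.070; half-tol=0.324, Σhalf²=0.303525
Nominal = 66.550. Worst-case = [66.550 - 1.070, 66.550 + 1.153] = [65.480, 67.703]. RSS = √0.303525 = 0.551.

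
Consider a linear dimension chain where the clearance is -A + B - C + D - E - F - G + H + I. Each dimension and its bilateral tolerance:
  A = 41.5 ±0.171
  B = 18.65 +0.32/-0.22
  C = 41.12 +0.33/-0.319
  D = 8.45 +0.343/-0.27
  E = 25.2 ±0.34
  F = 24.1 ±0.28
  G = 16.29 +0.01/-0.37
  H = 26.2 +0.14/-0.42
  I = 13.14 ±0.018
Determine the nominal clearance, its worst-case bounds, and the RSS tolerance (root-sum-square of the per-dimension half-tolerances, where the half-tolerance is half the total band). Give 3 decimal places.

nominal=-81.770 wc=[-83.829,-79.469] rss=0.781

Stack each dimension's contribution:
  -A: nom -41.500 → Σnom=-41.500; wc +0.171/-0.171 → slack +0.171/-0.171; half-tol=0.171, Σhalf²=0.029241
  +B: nom +18.650 → Σnom=-22.850; wc +0.320/-0.220 → slack +0.491/-0.391; half-tol=0.270, Σhalf²=0.102141
  -C: nom -41.120 → Σnom=-63.970; wc +0.319/-0.330 → slack +0.810/-0.721; half-tol=0.325, Σhalf²=0.207441
  +D: nom +8.450 → Σnom=-55.520; wc +0.343/-0.270 → slack +1.153/-0.991; half-tol=0.306, Σhalf²=0.301384
  -E: nom -25.200 → Σnom=-80.720; wc +0.340/-0.340 → slack +1.493/-1.331; half-tol=0.340, Σhalf²=0.416984
  -F: nom -24.100 → Σnom=-104.820; wc +0.280/-0.280 → slack +1.773/-1.611; half-tol=0.280, Σhalf²=0.495384
  -G: nom -16.290 → Σnom=-121.110; wc +0.370/-0.010 → slack +2.143/-1.621; half-tol=0.190, Σhalf²=0.531484
  +H: nom +26.200 → Σnom=-94.910; wc +0.140/-0.420 → slack +2.283/-2.041; half-tol=0.280, Σhalf²=0.609884
  +I: nom +13.140 → Σnom=-81.770; wc +0.018/-0.018 → slack +2.301/-2.059; half-tol=0.018, Σhalf²=0.610208
Nominal = -81.770. Worst-case = [-81.770 - 2.059, -81.770 + 2.301] = [-83.829, -79.469]. RSS = √0.610208 = 0.781.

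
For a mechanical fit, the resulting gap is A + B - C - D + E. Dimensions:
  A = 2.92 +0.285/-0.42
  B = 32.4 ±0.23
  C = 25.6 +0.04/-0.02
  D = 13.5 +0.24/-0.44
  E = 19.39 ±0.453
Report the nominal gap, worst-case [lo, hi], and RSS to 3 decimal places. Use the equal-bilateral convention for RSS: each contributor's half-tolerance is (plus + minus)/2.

Stack each dimension's contribution:
  +A: nom +2.920 → Σnom=2.920; wc +0.285/-0.420 → slack +0.285/-0.420; half-tol=0.352, Σhalf²=0.124256
  +B: nom +32.400 → Σnom=35.320; wc +0.230/-0.230 → slack +0.515/-0.650; half-tol=0.230, Σhalf²=0.177156
  -C: nom -25.600 → Σnom=9.720; wc +0.020/-0.040 → slack +0.535/-0.690; half-tol=0.030, Σhalf²=0.178056
  -D: nom -13.500 → Σnom=-3.780; wc +0.440/-0.240 → slack +0.975/-0.930; half-tol=0.340, Σhalf²=0.293656
  +E: nom +19.390 → Σnom=15.610; wc +0.453/-0.453 → slack +1.428/-1.383; half-tol=0.453, Σhalf²=0.498865
Nominal = 15.610. Worst-case = [15.610 - 1.383, 15.610 + 1.428] = [14.227, 17.038]. RSS = √0.498865 = 0.706.

nominal=15.610 wc=[14.227,17.038] rss=0.706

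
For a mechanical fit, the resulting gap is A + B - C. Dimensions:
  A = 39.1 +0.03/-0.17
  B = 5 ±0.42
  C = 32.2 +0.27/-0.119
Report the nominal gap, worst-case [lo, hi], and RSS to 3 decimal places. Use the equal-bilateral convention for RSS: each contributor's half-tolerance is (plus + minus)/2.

nominal=11.900 wc=[11.040,12.469] rss=0.474

Stack each dimension's contribution:
  +A: nom +39.100 → Σnom=39.100; wc +0.030/-0.170 → slack +0.030/-0.170; half-tol=0.100, Σhalf²=0.010000
  +B: nom +5.000 → Σnom=44.100; wc +0.420/-0.420 → slack +0.450/-0.590; half-tol=0.420, Σhalf²=0.186400
  -C: nom -32.200 → Σnom=11.900; wc +0.119/-0.270 → slack +0.569/-0.860; half-tol=0.195, Σhalf²=0.224230
Nominal = 11.900. Worst-case = [11.900 - 0.860, 11.900 + 0.569] = [11.040, 12.469]. RSS = √0.224230 = 0.474.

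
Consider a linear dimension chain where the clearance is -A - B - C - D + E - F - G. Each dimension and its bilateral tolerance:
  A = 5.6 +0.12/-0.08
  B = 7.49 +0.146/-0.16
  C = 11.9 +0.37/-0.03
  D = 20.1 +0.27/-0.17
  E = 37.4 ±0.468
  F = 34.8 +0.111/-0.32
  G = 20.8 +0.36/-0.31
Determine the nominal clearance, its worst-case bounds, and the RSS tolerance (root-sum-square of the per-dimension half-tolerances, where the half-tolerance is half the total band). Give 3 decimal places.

Stack each dimension's contribution:
  -A: nom -5.600 → Σnom=-5.600; wc +0.080/-0.120 → slack +0.080/-0.120; half-tol=0.100, Σhalf²=0.010000
  -B: nom -7.490 → Σnom=-13.090; wc +0.160/-0.146 → slack +0.240/-0.266; half-tol=0.153, Σhalf²=0.033409
  -C: nom -11.900 → Σnom=-24.990; wc +0.030/-0.370 → slack +0.270/-0.636; half-tol=0.200, Σhalf²=0.073409
  -D: nom -20.100 → Σnom=-45.090; wc +0.170/-0.270 → slack +0.440/-0.906; half-tol=0.220, Σhalf²=0.121809
  +E: nom +37.400 → Σnom=-7.690; wc +0.468/-0.468 → slack +0.908/-1.374; half-tol=0.468, Σhalf²=0.340833
  -F: nom -34.800 → Σnom=-42.490; wc +0.320/-0.111 → slack +1.228/-1.485; half-tol=0.215, Σhalf²=0.387273
  -G: nom -20.800 → Σnom=-63.290; wc +0.310/-0.360 → slack +1.538/-1.845; half-tol=0.335, Σhalf²=0.499498
Nominal = -63.290. Worst-case = [-63.290 - 1.845, -63.290 + 1.538] = [-65.135, -61.752]. RSS = √0.499498 = 0.707.

nominal=-63.290 wc=[-65.135,-61.752] rss=0.707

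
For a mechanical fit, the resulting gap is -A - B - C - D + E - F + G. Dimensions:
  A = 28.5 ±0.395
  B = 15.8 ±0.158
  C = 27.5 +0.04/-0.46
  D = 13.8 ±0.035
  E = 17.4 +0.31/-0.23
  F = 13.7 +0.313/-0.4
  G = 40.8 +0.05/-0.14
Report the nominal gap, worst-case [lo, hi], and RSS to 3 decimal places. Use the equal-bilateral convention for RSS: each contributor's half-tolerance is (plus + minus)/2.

Stack each dimension's contribution:
  -A: nom -28.500 → Σnom=-28.500; wc +0.395/-0.395 → slack +0.395/-0.395; half-tol=0.395, Σhalf²=0.156025
  -B: nom -15.800 → Σnom=-44.300; wc +0.158/-0.158 → slack +0.553/-0.553; half-tol=0.158, Σhalf²=0.180989
  -C: nom -27.500 → Σnom=-71.800; wc +0.460/-0.040 → slack +1.013/-0.593; half-tol=0.250, Σhalf²=0.243489
  -D: nom -13.800 → Σnom=-85.600; wc +0.035/-0.035 → slack +1.048/-0.628; half-tol=0.035, Σhalf²=0.244714
  +E: nom +17.400 → Σnom=-68.200; wc +0.310/-0.230 → slack +1.358/-0.858; half-tol=0.270, Σhalf²=0.317614
  -F: nom -13.700 → Σnom=-81.900; wc +0.400/-0.313 → slack +1.758/-1.171; half-tol=0.357, Σhalf²=0.444706
  +G: nom +40.800 → Σnom=-41.100; wc +0.050/-0.140 → slack +1.808/-1.311; half-tol=0.095, Σhalf²=0.453731
Nominal = -41.100. Worst-case = [-41.100 - 1.311, -41.100 + 1.808] = [-42.411, -39.292]. RSS = √0.453731 = 0.674.

nominal=-41.100 wc=[-42.411,-39.292] rss=0.674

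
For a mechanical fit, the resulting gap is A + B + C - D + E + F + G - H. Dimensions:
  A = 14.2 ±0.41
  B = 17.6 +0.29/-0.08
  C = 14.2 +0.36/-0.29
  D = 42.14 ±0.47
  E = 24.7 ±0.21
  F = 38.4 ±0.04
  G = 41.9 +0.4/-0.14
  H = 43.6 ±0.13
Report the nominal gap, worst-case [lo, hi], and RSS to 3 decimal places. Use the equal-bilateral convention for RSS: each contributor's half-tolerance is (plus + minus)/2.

Stack each dimension's contribution:
  +A: nom +14.200 → Σnom=14.200; wc +0.410/-0.410 → slack +0.410/-0.410; half-tol=0.410, Σhalf²=0.168100
  +B: nom +17.600 → Σnom=31.800; wc +0.290/-0.080 → slack +0.700/-0.490; half-tol=0.185, Σhalf²=0.202325
  +C: nom +14.200 → Σnom=46.000; wc +0.360/-0.290 → slack +1.060/-0.780; half-tol=0.325, Σhalf²=0.307950
  -D: nom -42.140 → Σnom=3.860; wc +0.470/-0.470 → slack +1.530/-1.250; half-tol=0.470, Σhalf²=0.528850
  +E: nom +24.700 → Σnom=28.560; wc +0.210/-0.210 → slack +1.740/-1.460; half-tol=0.210, Σhalf²=0.572950
  +F: nom +38.400 → Σnom=66.960; wc +0.040/-0.040 → slack +1.780/-1.500; half-tol=0.040, Σhalf²=0.574550
  +G: nom +41.900 → Σnom=108.860; wc +0.400/-0.140 → slack +2.180/-1.640; half-tol=0.270, Σhalf²=0.647450
  -H: nom -43.600 → Σnom=65.260; wc +0.130/-0.130 → slack +2.310/-1.770; half-tol=0.130, Σhalf²=0.664350
Nominal = 65.260. Worst-case = [65.260 - 1.770, 65.260 + 2.310] = [63.490, 67.570]. RSS = √0.664350 = 0.815.

nominal=65.260 wc=[63.490,67.570] rss=0.815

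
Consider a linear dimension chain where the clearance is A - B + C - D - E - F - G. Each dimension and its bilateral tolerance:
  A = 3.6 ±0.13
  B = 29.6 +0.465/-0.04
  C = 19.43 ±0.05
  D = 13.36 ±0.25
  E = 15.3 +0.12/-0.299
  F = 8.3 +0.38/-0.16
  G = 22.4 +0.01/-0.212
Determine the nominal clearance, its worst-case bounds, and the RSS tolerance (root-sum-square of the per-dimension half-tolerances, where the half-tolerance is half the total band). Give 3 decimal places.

nominal=-65.930 wc=[-67.335,-64.789] rss=0.524

Stack each dimension's contribution:
  +A: nom +3.600 → Σnom=3.600; wc +0.130/-0.130 → slack +0.130/-0.130; half-tol=0.130, Σhalf²=0.016900
  -B: nom -29.600 → Σnom=-26.000; wc +0.040/-0.465 → slack +0.170/-0.595; half-tol=0.253, Σhalf²=0.080656
  +C: nom +19.430 → Σnom=-6.570; wc +0.050/-0.050 → slack +0.220/-0.645; half-tol=0.050, Σhalf²=0.083156
  -D: nom -13.360 → Σnom=-19.930; wc +0.250/-0.250 → slack +0.470/-0.895; half-tol=0.250, Σhalf²=0.145656
  -E: nom -15.300 → Σnom=-35.230; wc +0.299/-0.120 → slack +0.769/-1.015; half-tol=0.209, Σhalf²=0.189546
  -F: nom -8.300 → Σnom=-43.530; wc +0.160/-0.380 → slack +0.929/-1.395; half-tol=0.270, Σhalf²=0.262446
  -G: nom -22.400 → Σnom=-65.930; wc +0.212/-0.010 → slack +1.141/-1.405; half-tol=0.111, Σhalf²=0.274767
Nominal = -65.930. Worst-case = [-65.930 - 1.405, -65.930 + 1.141] = [-67.335, -64.789]. RSS = √0.274767 = 0.524.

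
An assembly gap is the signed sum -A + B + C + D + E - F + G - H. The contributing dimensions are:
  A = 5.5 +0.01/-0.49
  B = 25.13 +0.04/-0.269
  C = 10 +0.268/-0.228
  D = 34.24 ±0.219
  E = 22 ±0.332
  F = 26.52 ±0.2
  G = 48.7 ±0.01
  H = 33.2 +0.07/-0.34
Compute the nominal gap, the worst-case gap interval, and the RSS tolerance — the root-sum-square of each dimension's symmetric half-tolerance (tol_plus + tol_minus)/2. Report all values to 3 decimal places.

nominal=74.850 wc=[73.512,76.749] rss=0.623

Stack each dimension's contribution:
  -A: nom -5.500 → Σnom=-5.500; wc +0.490/-0.010 → slack +0.490/-0.010; half-tol=0.250, Σhalf²=0.062500
  +B: nom +25.130 → Σnom=19.630; wc +0.040/-0.269 → slack +0.530/-0.279; half-tol=0.154, Σhalf²=0.086370
  +C: nom +10.000 → Σnom=29.630; wc +0.268/-0.228 → slack +0.798/-0.507; half-tol=0.248, Σhalf²=0.147874
  +D: nom +34.240 → Σnom=63.870; wc +0.219/-0.219 → slack +1.017/-0.726; half-tol=0.219, Σhalf²=0.195835
  +E: nom +22.000 → Σnom=85.870; wc +0.332/-0.332 → slack +1.349/-1.058; half-tol=0.332, Σhalf²=0.306059
  -F: nom -26.520 → Σnom=59.350; wc +0.200/-0.200 → slack +1.549/-1.258; half-tol=0.200, Σhalf²=0.346059
  +G: nom +48.700 → Σnom=108.050; wc +0.010/-0.010 → slack +1.559/-1.268; half-tol=0.010, Σhalf²=0.346159
  -H: nom -33.200 → Σnom=74.850; wc +0.340/-0.070 → slack +1.899/-1.338; half-tol=0.205, Σhalf²=0.388184
Nominal = 74.850. Worst-case = [74.850 - 1.338, 74.850 + 1.899] = [73.512, 76.749]. RSS = √0.388184 = 0.623.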